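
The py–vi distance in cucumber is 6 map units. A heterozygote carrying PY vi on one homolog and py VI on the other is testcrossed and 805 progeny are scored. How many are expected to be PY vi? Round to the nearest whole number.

A map distance of 6 map units corresponds to a recombination frequency of 0.060.
The F1 is PY vi / py VI, so PY vi is a parental gamete class with expected frequency (1 − r)/2 = 0.940/2 = 0.4700.
Expected number = 0.4700 × 805 = 378.35 ≈ 378.

378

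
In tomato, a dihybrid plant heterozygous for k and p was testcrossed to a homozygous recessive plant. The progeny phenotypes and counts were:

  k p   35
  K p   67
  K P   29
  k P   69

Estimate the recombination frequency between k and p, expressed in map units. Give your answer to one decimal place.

32.0 map units

The two most frequent classes, K p (67) and k P (69), are the parental types, so the F1 was K p / k P.
The recombinant classes are K P and k p: 29 + 35 = 64.
Recombination frequency = 64/200 = 0.3200 ≈ 32.0%, i.e. 32.0 map units.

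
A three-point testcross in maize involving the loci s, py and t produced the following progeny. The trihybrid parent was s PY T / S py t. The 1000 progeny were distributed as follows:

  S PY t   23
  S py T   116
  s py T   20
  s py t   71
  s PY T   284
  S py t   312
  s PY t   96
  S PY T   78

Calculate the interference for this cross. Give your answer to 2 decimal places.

The two rarest classes, s py T and S PY t, are the double crossovers. Comparing them with the parentals, only the py allele has switched, so py is the middle locus and the order is s – py – t.
s–py: (149 + 43)/1000 = 0.1920; py–t: (212 + 43)/1000 = 0.2550.
Expected DCO frequency = 0.1920 × 0.2550 ≈ 0.04896; observed = 43/1000 ≈ 0.04300.
Coefficient of coincidence = 0.04300/0.04896 ≈ 0.88; interference = 1 − 0.88 = 0.12.

0.12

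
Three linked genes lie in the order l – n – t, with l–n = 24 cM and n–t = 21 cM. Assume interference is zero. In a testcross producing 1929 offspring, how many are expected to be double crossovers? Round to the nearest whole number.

Map distances give recombination frequencies of 0.240 and 0.210 for the two intervals.
With no interference, expected double-crossover frequency = 0.240 × 0.210 = 0.05040.
Expected number = 0.05040 × 1929 = 97.22 ≈ 97.

97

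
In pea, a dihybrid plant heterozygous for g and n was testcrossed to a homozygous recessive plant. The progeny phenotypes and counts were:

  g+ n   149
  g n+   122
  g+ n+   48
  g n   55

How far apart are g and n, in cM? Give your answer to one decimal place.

The two most frequent classes, g+ n (149) and g n+ (122), are the parental types, so the F1 was g+ n / g n+.
The recombinant classes are g+ n+ and g n: 48 + 55 = 103.
Recombination frequency = 103/374 = 0.2754 ≈ 27.5%, i.e. 27.5 cM.

27.5 cM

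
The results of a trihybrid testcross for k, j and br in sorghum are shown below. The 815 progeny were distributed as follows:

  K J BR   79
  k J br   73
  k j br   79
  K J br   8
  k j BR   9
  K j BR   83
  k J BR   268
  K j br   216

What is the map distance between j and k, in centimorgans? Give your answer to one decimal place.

21.5 centimorgans

The two most frequent reciprocal classes, K j br and k J BR, are the parental types, so the F1 was K j br / k J BR.
The two rarest classes, K J br and k j BR, are the double crossovers. Comparing them with the parentals, only the j allele has switched, so j is the middle locus and the order is k – j – br.
Crossovers in the k–j interval produce the single-crossover classes k j br and K J BR (79 + 79 = 158) plus the double crossovers (17).
RF(k–j) = (158 + 17) / 815 = 175/815 = 0.2147 → 21.5 centimorgans.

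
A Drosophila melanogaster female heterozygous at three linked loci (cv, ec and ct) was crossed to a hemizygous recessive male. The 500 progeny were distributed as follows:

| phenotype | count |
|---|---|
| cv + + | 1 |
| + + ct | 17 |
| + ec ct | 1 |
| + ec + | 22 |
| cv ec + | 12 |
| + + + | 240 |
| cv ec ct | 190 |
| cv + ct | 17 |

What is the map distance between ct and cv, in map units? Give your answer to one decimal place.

The two most frequent reciprocal classes, + + + and cv ec ct, are the parental types, so the F1 was + + + / cv ec ct.
The two rarest classes, cv + + and + ec ct, are the double crossovers. Comparing them with the parentals, only the cv allele has switched, so cv is the middle locus and the order is ct – cv – ec.
Crossovers in the ct–cv interval produce the single-crossover classes + + ct and cv ec + (17 + 12 = 29) plus the double crossovers (2).
RF(ct–cv) = (29 + 2) / 500 = 31/500 = 0.0620 → 6.2 map units.

6.2 map units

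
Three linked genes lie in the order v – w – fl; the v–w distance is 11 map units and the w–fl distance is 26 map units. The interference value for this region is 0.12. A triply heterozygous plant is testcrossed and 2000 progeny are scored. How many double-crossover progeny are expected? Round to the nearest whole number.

50

Map distances give recombination frequencies of 0.110 and 0.260 for the two intervals.
With interference 0.12 (so coincidence = 0.88), expected double-crossover frequency = 0.110 × 0.260 × 0.88 = 0.02517.
Expected number = 0.02517 × 2000 = 50.34 ≈ 50.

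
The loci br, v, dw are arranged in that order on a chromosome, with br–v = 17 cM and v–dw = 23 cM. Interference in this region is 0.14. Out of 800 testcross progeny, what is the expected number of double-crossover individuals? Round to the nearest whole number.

27

Map distances give recombination frequencies of 0.170 and 0.230 for the two intervals.
With interference 0.14 (so coincidence = 0.86), expected double-crossover frequency = 0.170 × 0.230 × 0.86 = 0.03363.
Expected number = 0.03363 × 800 = 26.90 ≈ 27.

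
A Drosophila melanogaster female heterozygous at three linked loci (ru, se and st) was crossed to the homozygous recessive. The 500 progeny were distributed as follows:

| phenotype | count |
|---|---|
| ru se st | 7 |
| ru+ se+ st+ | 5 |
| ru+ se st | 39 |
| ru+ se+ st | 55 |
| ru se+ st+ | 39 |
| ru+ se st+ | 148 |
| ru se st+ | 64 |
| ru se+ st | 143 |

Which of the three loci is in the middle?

The two most frequent reciprocal classes, ru se+ st and ru+ se st+, are the parental types, so the F1 was ru se+ st / ru+ se st+.
The two rarest classes, ru se st and ru+ se+ st+, are the double crossovers. Comparing them with the parentals, only the se allele has switched, so se is the middle locus and the order is st – se – ru.

se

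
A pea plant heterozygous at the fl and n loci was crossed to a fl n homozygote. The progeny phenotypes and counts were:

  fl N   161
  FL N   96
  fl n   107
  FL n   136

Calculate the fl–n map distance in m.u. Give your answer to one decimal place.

40.6 m.u.

The two most frequent classes, FL n (136) and fl N (161), are the parental types, so the F1 was FL n / fl N.
The recombinant classes are FL N and fl n: 96 + 107 = 203.
Recombination frequency = 203/500 = 0.4060 ≈ 40.6%, i.e. 40.6 m.u.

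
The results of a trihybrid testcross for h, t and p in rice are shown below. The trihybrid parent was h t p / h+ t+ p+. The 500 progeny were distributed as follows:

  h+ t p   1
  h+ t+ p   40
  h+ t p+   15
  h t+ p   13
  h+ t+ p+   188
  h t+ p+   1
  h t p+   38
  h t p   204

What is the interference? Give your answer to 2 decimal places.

The two rarest classes, h+ t p and h t+ p+, are the double crossovers. Comparing them with the parentals, only the h allele has switched, so h is the middle locus and the order is p – h – t.
p–h: (78 + 2)/500 = 0.1600; h–t: (28 + 2)/500 = 0.0600.
Expected DCO frequency = 0.1600 × 0.0600 ≈ 0.00960; observed = 2/500 ≈ 0.00400.
Coefficient of coincidence = 0.00400/0.00960 ≈ 0.42; interference = 1 − 0.42 = 0.58.

0.58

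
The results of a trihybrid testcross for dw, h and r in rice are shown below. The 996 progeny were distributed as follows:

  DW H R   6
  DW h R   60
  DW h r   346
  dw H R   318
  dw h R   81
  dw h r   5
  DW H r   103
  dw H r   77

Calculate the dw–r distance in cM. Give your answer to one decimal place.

The two most frequent reciprocal classes, DW h r and dw H R, are the parental types, so the F1 was DW h r / dw H R.
The two rarest classes, dw h r and DW H R, are the double crossovers. Comparing them with the parentals, only the dw allele has switched, so dw is the middle locus and the order is r – dw – h.
Crossovers in the r–dw interval produce the single-crossover classes DW h R and dw H r (60 + 77 = 137) plus the double crossovers (11).
RF(r–dw) = (137 + 11) / 996 = 148/996 = 0.1486 → 14.9 cM.

14.9 cM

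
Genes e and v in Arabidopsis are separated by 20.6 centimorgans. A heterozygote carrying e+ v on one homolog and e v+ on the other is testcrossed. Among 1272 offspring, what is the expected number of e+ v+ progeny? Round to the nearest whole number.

131

A map distance of 20.6 centimorgans corresponds to a recombination frequency of 0.206.
The F1 is e+ v / e v+, so e+ v+ is a recombinant gamete class with expected frequency r/2 = 0.206/2 = 0.1030.
Expected number = 0.1030 × 1272 = 131.02 ≈ 131.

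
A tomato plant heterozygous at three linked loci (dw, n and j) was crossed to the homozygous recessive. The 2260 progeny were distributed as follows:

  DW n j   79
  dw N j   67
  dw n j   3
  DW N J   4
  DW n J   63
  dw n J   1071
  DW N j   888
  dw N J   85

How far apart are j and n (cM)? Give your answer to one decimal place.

The two most frequent reciprocal classes, DW N j and dw n J, are the parental types, so the F1 was DW N j / dw n J.
The two rarest classes, DW N J and dw n j, are the double crossovers. Comparing them with the parentals, only the j allele has switched, so j is the middle locus and the order is n – j – dw.
Crossovers in the n–j interval produce the single-crossover classes DW n j and dw N J (79 + 85 = 164) plus the double crossovers (7).
RF(n–j) = (164 + 7) / 2260 = 171/2260 = 0.0757 → 7.6 cM.

7.6 cM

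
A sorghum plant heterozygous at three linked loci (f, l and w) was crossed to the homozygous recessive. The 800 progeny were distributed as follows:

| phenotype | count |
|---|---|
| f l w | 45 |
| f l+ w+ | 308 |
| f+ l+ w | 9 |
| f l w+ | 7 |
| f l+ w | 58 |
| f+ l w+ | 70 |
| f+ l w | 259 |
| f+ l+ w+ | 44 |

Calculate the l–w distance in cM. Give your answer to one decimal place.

18.0 cM

The two most frequent reciprocal classes, f l+ w+ and f+ l w, are the parental types, so the F1 was f l+ w+ / f+ l w.
The two rarest classes, f l w+ and f+ l+ w, are the double crossovers. Comparing them with the parentals, only the l allele has switched, so l is the middle locus and the order is w – l – f.
Crossovers in the w–l interval produce the single-crossover classes f l+ w and f+ l w+ (58 + 70 = 128) plus the double crossovers (16).
RF(w–l) = (128 + 16) / 800 = 144/800 = 0.1800 → 18.0 cM.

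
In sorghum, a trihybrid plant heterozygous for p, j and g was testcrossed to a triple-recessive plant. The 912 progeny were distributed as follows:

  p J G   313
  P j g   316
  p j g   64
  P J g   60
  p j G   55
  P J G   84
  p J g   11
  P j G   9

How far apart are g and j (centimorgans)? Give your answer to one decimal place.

14.8 centimorgans

The two most frequent reciprocal classes, p J G and P j g, are the parental types, so the F1 was p J G / P j g.
The two rarest classes, p J g and P j G, are the double crossovers. Comparing them with the parentals, only the g allele has switched, so g is the middle locus and the order is j – g – p.
Crossovers in the j–g interval produce the single-crossover classes p j G and P J g (55 + 60 = 115) plus the double crossovers (20).
RF(j–g) = (115 + 20) / 912 = 135/912 = 0.1480 → 14.8 centimorgans.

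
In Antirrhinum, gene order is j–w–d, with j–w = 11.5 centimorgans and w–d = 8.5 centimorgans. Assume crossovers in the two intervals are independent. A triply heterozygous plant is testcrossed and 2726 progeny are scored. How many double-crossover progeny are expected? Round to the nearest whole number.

Map distances give recombination frequencies of 0.115 and 0.085 for the two intervals.
With no interference, expected double-crossover frequency = 0.115 × 0.085 = 0.00978.
Expected number = 0.00978 × 2726 = 26.65 ≈ 27.

27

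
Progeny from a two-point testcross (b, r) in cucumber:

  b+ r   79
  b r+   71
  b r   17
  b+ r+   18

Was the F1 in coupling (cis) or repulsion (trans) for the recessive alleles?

The two most frequent classes are b+ r (79) and b r+ (71); these are the parental (non-recombinant) types.
So the F1 carried b+ r on one chromosome and b r+ on the other — the recessive alleles are on opposite chromosomes (trans / repulsion).

trans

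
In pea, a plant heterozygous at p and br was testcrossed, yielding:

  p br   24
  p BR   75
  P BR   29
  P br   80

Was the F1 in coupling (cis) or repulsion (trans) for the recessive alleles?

The two most frequent classes are P br (80) and p BR (75); these are the parental (non-recombinant) types.
So the F1 carried P br on one chromosome and p BR on the other — the recessive alleles are on opposite chromosomes (trans / repulsion).

trans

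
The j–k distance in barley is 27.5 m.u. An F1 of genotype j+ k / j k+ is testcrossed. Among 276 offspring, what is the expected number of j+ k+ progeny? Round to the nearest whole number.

38

A map distance of 27.5 m.u. corresponds to a recombination frequency of 0.275.
The F1 is j+ k / j k+, so j+ k+ is a recombinant gamete class with expected frequency r/2 = 0.275/2 = 0.1375.
Expected number = 0.1375 × 276 = 37.95 ≈ 38.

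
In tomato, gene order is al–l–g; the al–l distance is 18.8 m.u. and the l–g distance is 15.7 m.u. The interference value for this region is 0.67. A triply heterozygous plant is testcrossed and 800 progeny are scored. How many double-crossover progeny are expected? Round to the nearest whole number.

Map distances give recombination frequencies of 0.188 and 0.157 for the two intervals.
With interference 0.67 (so coincidence = 0.33), expected double-crossover frequency = 0.188 × 0.157 × 0.33 = 0.00974.
Expected number = 0.00974 × 800 = 7.79 ≈ 8.

8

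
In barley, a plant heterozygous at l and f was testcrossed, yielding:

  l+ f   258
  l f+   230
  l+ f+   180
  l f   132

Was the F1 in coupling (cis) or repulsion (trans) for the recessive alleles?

trans

The two most frequent classes are l+ f (258) and l f+ (230); these are the parental (non-recombinant) types.
So the F1 carried l+ f on one chromosome and l f+ on the other — the recessive alleles are on opposite chromosomes (trans / repulsion).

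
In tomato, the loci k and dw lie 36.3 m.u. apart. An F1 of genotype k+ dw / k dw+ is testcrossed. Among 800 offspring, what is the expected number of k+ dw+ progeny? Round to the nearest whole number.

A map distance of 36.3 m.u. corresponds to a recombination frequency of 0.363.
The F1 is k+ dw / k dw+, so k+ dw+ is a recombinant gamete class with expected frequency r/2 = 0.363/2 = 0.1815.
Expected number = 0.1815 × 800 = 145.20 ≈ 145.

145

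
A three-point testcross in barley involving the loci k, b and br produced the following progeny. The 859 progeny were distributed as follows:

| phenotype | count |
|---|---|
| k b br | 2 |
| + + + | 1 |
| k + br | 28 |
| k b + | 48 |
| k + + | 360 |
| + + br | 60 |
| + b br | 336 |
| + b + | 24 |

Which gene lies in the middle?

The two most frequent reciprocal classes, k + + and + b br, are the parental types, so the F1 was k + + / + b br.
The two rarest classes, + + + and k b br, are the double crossovers. Comparing them with the parentals, only the k allele has switched, so k is the middle locus and the order is br – k – b.

k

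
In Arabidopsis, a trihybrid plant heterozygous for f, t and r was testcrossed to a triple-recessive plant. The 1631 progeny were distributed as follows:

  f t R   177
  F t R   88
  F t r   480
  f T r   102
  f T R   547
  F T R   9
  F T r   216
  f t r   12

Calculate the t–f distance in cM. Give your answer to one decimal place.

The two most frequent reciprocal classes, f T R and F t r, are the parental types, so the F1 was f T R / F t r.
The two rarest classes, F T R and f t r, are the double crossovers. Comparing them with the parentals, only the f allele has switched, so f is the middle locus and the order is r – f – t.
Crossovers in the f–t interval produce the single-crossover classes f t R and F T r (177 + 216 = 393) plus the double crossovers (21).
RF(f–t) = (393 + 21) / 1631 = 414/1631 = 0.2538 → 25.4 cM.

25.4 cM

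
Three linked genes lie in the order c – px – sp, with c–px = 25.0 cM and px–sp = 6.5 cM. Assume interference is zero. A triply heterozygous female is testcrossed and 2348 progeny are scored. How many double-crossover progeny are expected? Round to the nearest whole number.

Map distances give recombination frequencies of 0.250 and 0.065 for the two intervals.
With no interference, expected double-crossover frequency = 0.250 × 0.065 = 0.01625.
Expected number = 0.01625 × 2348 = 38.16 ≈ 38.

38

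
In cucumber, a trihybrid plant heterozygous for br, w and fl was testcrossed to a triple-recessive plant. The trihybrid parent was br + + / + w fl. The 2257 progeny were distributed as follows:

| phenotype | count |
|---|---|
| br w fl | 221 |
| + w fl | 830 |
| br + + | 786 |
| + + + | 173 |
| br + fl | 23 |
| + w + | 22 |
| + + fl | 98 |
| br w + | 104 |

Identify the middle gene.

The two rarest classes, br + fl and + w +, are the double crossovers. Comparing them with the parentals, only the fl allele has switched, so fl is the middle locus and the order is br – fl – w.

fl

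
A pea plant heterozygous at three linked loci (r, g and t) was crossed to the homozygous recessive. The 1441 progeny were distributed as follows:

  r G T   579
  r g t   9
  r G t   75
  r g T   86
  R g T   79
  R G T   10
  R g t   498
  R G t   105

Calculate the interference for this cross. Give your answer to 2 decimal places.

The two most frequent reciprocal classes, R g t and r G T, are the parental types, so the F1 was R g t / r G T.
The two rarest classes, r g t and R G T, are the double crossovers. Comparing them with the parentals, only the r allele has switched, so r is the middle locus and the order is t – r – g.
t–r: (154 + 19)/1441 = 0.1201; r–g: (191 + 19)/1441 = 0.1457.
Expected DCO frequency = 0.1201 × 0.1457 ≈ 0.01750; observed = 19/1441 ≈ 0.01319.
Coefficient of coincidence = 0.01319/0.01750 ≈ 0.75; interference = 1 − 0.75 = 0.25.

0.25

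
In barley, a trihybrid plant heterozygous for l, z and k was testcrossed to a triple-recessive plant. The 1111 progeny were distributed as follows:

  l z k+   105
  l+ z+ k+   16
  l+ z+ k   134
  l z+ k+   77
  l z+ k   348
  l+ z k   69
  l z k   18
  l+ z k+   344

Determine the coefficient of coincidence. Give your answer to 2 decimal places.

0.77

The two most frequent reciprocal classes, l+ z k+ and l z+ k, are the parental types, so the F1 was l+ z k+ / l z+ k.
The two rarest classes, l+ z+ k+ and l z k, are the double crossovers. Comparing them with the parentals, only the z allele has switched, so z is the middle locus and the order is l – z – k.
l–z: (239 + 34)/1111 = 0.2457; z–k: (146 + 34)/1111 = 0.1620.
Expected DCO frequency = 0.2457 × 0.1620 ≈ 0.03980; observed = 34/1111 ≈ 0.03060.
Coefficient of coincidence = 0.03060/0.03980 ≈ 0.77.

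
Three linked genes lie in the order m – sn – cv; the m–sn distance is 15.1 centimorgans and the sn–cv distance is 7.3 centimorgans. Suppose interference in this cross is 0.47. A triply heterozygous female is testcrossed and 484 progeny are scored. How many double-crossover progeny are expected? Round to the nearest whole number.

Map distances give recombination frequencies of 0.151 and 0.073 for the two intervals.
With interference 0.47 (so coincidence = 0.53), expected double-crossover frequency = 0.151 × 0.073 × 0.53 = 0.00584.
Expected number = 0.00584 × 484 = 2.83 ≈ 3.

3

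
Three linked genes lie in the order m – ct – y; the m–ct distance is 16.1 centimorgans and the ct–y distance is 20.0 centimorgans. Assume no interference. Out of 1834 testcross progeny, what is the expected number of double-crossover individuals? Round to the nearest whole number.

59

Map distances give recombination frequencies of 0.161 and 0.200 for the two intervals.
With no interference, expected double-crossover frequency = 0.161 × 0.200 = 0.03220.
Expected number = 0.03220 × 1834 = 59.05 ≈ 59.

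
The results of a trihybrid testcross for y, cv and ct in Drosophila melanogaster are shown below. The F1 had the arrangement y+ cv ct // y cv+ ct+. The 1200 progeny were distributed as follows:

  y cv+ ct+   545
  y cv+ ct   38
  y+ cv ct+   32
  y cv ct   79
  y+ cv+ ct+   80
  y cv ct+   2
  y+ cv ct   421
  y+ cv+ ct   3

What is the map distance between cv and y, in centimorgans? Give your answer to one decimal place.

13.7 centimorgans

The two rarest classes, y+ cv+ ct and y cv ct+, are the double crossovers. Comparing them with the parentals, only the cv allele has switched, so cv is the middle locus and the order is y – cv – ct.
Crossovers in the y–cv interval produce the single-crossover classes y cv ct and y+ cv+ ct+ (79 + 80 = 159) plus the double crossovers (5).
RF(y–cv) = (159 + 5) / 1200 = 164/1200 = 0.1367 → 13.7 centimorgans.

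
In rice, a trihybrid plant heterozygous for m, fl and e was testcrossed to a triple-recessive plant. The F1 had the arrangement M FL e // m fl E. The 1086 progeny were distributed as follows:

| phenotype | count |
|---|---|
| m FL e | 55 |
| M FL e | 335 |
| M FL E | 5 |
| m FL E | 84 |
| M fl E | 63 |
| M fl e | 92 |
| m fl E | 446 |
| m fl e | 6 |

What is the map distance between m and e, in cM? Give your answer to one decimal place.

The two rarest classes, M FL E and m fl e, are the double crossovers. Comparing them with the parentals, only the e allele has switched, so e is the middle locus and the order is fl – e – m.
Crossovers in the e–m interval produce the single-crossover classes m FL e and M fl E (55 + 63 = 118) plus the double crossovers (11).
RF(e–m) = (118 + 11) / 1086 = 129/1086 = 0.1188 → 11.9 cM.

11.9 cM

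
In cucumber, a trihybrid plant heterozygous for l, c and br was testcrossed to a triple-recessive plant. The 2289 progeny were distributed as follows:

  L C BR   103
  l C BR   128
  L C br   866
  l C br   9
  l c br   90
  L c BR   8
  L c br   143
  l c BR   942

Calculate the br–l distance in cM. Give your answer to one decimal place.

9.2 cM

The two most frequent reciprocal classes, l c BR and L C br, are the parental types, so the F1 was l c BR / L C br.
The two rarest classes, L c BR and l C br, are the double crossovers. Comparing them with the parentals, only the l allele has switched, so l is the middle locus and the order is br – l – c.
Crossovers in the br–l interval produce the single-crossover classes l c br and L C BR (90 + 103 = 193) plus the double crossovers (17).
RF(br–l) = (193 + 17) / 2289 = 210/2289 = 0.0917 → 9.2 cM.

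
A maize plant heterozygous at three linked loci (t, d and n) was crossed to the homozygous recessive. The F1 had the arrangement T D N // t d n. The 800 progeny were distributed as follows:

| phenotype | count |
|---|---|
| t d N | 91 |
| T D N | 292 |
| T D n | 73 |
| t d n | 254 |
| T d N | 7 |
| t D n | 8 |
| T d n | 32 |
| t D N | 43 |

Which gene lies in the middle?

d

The two rarest classes, T d N and t D n, are the double crossovers. Comparing them with the parentals, only the d allele has switched, so d is the middle locus and the order is t – d – n.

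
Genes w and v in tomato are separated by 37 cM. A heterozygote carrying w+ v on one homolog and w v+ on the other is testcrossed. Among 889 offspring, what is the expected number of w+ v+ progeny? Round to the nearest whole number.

A map distance of 37 cM corresponds to a recombination frequency of 0.370.
The F1 is w+ v / w v+, so w+ v+ is a recombinant gamete class with expected frequency r/2 = 0.370/2 = 0.1850.
Expected number = 0.1850 × 889 = 164.47 ≈ 164.

164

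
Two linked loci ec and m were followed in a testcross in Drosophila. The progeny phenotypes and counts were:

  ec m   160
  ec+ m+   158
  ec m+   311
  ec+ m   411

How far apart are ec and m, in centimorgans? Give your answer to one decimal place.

The two most frequent classes, ec+ m (411) and ec m+ (311), are the parental types, so the F1 was ec+ m / ec m+.
The recombinant classes are ec+ m+ and ec m: 158 + 160 = 318.
Recombination frequency = 318/1040 = 0.3058 ≈ 30.6%, i.e. 30.6 centimorgans.

30.6 centimorgans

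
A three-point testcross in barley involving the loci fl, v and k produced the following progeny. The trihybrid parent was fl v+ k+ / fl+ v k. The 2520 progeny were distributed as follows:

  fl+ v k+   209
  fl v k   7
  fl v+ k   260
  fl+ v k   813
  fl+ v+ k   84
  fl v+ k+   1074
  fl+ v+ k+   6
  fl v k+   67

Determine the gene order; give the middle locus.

The two rarest classes, fl+ v+ k+ and fl v k, are the double crossovers. Comparing them with the parentals, only the fl allele has switched, so fl is the middle locus and the order is v – fl – k.

fl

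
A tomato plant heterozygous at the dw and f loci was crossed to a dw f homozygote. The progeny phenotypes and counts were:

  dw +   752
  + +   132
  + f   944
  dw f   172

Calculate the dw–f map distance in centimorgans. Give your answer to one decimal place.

The two most frequent classes, + f (944) and dw + (752), are the parental types, so the F1 was + f / dw +.
The recombinant classes are + + and dw f: 132 + 172 = 304.
Recombination frequency = 304/2000 = 0.1520 ≈ 15.2%, i.e. 15.2 centimorgans.

15.2 centimorgans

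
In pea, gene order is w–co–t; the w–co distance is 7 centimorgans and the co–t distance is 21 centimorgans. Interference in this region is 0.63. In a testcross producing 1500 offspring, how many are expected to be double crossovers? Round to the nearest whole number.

8

Map distances give recombination frequencies of 0.070 and 0.210 for the two intervals.
With interference 0.63 (so coincidence = 0.37), expected double-crossover frequency = 0.070 × 0.210 × 0.37 = 0.00544.
Expected number = 0.00544 × 1500 = 8.16 ≈ 8.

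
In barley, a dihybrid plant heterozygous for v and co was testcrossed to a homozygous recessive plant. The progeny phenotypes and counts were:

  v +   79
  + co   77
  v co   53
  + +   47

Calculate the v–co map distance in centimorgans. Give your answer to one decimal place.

39.1 centimorgans

The two most frequent classes, + co (77) and v + (79), are the parental types, so the F1 was + co / v +.
The recombinant classes are + + and v co: 47 + 53 = 100.
Recombination frequency = 100/256 = 0.3906 ≈ 39.1%, i.e. 39.1 centimorgans.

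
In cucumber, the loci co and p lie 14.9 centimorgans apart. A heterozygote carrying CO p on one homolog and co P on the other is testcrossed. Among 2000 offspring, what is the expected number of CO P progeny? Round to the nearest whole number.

A map distance of 14.9 centimorgans corresponds to a recombination frequency of 0.149.
The F1 is CO p / co P, so CO P is a recombinant gamete class with expected frequency r/2 = 0.149/2 = 0.0745.
Expected number = 0.0745 × 2000 = 149.00 ≈ 149.

149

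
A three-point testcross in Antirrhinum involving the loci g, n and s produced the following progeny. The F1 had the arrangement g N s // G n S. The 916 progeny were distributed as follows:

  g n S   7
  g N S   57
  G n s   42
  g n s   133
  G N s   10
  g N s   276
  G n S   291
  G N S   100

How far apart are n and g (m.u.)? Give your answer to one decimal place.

The two rarest classes, G N s and g n S, are the double crossovers. Comparing them with the parentals, only the g allele has switched, so g is the middle locus and the order is s – g – n.
Crossovers in the g–n interval produce the single-crossover classes g n s and G N S (133 + 100 = 233) plus the double crossovers (17).
RF(g–n) = (233 + 17) / 916 = 250/916 = 0.2729 → 27.3 m.u.

27.3 m.u.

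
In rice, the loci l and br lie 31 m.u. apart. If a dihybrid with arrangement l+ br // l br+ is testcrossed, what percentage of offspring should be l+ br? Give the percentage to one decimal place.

A map distance of 31 m.u. corresponds to a recombination frequency of 0.310.
The F1 is l+ br / l br+, so l+ br is a parental gamete class with expected frequency (1 − r)/2 = 0.690/2 = 0.3450.
That is 0.3450 = 34.5% of the progeny.

34.5%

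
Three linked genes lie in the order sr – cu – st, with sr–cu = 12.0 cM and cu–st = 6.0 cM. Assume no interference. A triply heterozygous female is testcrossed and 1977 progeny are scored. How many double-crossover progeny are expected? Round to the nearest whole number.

Map distances give recombination frequencies of 0.120 and 0.060 for the two intervals.
With no interference, expected double-crossover frequency = 0.120 × 0.060 = 0.00720.
Expected number = 0.00720 × 1977 = 14.23 ≈ 14.

14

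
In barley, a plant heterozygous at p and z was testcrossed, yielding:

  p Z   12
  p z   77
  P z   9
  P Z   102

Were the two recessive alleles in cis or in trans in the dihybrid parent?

The two most frequent classes are P Z (102) and p z (77); these are the parental (non-recombinant) types.
So the F1 carried P Z on one chromosome and p z on the other — the recessive alleles are on the same chromosome (cis / coupling).

cis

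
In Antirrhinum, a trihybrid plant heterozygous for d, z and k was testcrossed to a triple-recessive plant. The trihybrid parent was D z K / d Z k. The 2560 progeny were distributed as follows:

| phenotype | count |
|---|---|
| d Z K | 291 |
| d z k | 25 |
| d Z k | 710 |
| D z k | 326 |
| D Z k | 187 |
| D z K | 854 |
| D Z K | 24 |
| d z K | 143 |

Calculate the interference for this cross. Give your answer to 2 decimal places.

0.50

The two rarest classes, D Z K and d z k, are the double crossovers. Comparing them with the parentals, only the z allele has switched, so z is the middle locus and the order is k – z – d.
k–z: (617 + 49)/2560 = 0.2602; z–d: (330 + 49)/2560 = 0.1480.
Expected DCO frequency = 0.2602 × 0.1480 ≈ 0.03851; observed = 49/2560 ≈ 0.01914.
Coefficient of coincidence = 0.01914/0.03851 ≈ 0.50; interference = 1 − 0.50 = 0.50.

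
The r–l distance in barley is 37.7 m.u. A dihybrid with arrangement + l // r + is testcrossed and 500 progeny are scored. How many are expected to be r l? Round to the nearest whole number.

94

A map distance of 37.7 m.u. corresponds to a recombination frequency of 0.377.
The F1 is + l / r +, so r l is a recombinant gamete class with expected frequency r/2 = 0.377/2 = 0.1885.
Expected number = 0.1885 × 500 = 94.25 ≈ 94.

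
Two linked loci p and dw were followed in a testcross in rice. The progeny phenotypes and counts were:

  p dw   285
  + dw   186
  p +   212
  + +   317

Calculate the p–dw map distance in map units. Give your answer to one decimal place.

The two most frequent classes, + + (317) and p dw (285), are the parental types, so the F1 was + + / p dw.
The recombinant classes are + dw and p +: 186 + 212 = 398.
Recombination frequency = 398/1000 = 0.3980 ≈ 39.8%, i.e. 39.8 map units.

39.8 map units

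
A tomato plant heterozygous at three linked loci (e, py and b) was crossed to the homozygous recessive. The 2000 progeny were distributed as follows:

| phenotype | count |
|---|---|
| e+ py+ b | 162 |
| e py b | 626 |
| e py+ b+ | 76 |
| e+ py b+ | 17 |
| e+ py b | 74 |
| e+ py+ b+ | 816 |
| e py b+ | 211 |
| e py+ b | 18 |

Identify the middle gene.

The two most frequent reciprocal classes, e+ py+ b+ and e py b, are the parental types, so the F1 was e+ py+ b+ / e py b.
The two rarest classes, e+ py b+ and e py+ b, are the double crossovers. Comparing them with the parentals, only the py allele has switched, so py is the middle locus and the order is b – py – e.

py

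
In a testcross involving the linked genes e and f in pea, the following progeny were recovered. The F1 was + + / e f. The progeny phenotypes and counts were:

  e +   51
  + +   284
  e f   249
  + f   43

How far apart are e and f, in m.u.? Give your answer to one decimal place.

The recombinant classes are + f and e +: 43 + 51 = 94.
Recombination frequency = 94/627 = 0.1499 ≈ 15.0%, i.e. 15.0 m.u.

15.0 m.u.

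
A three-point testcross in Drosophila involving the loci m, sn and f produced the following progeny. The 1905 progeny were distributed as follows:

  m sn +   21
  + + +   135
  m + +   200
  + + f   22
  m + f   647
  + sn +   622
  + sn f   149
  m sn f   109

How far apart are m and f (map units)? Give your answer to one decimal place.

20.6 map units

The two most frequent reciprocal classes, m + f and + sn +, are the parental types, so the F1 was m + f / + sn +.
The two rarest classes, + + f and m sn +, are the double crossovers. Comparing them with the parentals, only the m allele has switched, so m is the middle locus and the order is f – m – sn.
Crossovers in the f–m interval produce the single-crossover classes m + + and + sn f (200 + 149 = 349) plus the double crossovers (43).
RF(f–m) = (349 + 43) / 1905 = 392/1905 = 0.2058 → 20.6 map units.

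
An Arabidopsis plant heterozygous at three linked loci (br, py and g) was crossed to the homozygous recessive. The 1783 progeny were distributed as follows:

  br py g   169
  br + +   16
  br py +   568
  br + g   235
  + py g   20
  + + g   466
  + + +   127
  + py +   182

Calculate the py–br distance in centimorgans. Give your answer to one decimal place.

The two most frequent reciprocal classes, + + g and br py +, are the parental types, so the F1 was + + g / br py +.
The two rarest classes, + py g and br + +, are the double crossovers. Comparing them with the parentals, only the py allele has switched, so py is the middle locus and the order is br – py – g.
Crossovers in the br–py interval produce the single-crossover classes br + g and + py + (235 + 182 = 417) plus the double crossovers (36).
RF(br–py) = (417 + 36) / 1783 = 453/1783 = 0.2541 → 25.4 centimorgans.

25.4 centimorgans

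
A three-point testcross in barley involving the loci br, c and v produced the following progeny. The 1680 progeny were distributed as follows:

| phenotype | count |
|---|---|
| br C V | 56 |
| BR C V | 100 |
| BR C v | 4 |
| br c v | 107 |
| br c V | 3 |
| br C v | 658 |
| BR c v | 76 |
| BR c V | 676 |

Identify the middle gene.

br

The two most frequent reciprocal classes, br C v and BR c V, are the parental types, so the F1 was br C v / BR c V.
The two rarest classes, BR C v and br c V, are the double crossovers. Comparing them with the parentals, only the br allele has switched, so br is the middle locus and the order is c – br – v.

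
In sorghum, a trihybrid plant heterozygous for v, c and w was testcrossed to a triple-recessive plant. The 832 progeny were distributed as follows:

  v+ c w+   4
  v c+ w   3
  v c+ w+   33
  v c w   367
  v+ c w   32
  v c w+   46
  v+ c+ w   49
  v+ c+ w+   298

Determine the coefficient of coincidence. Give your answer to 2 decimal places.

The two most frequent reciprocal classes, v+ c+ w+ and v c w, are the parental types, so the F1 was v+ c+ w+ / v c w.
The two rarest classes, v+ c w+ and v c+ w, are the double crossovers. Comparing them with the parentals, only the c allele has switched, so c is the middle locus and the order is w – c – v.
w–c: (95 + 7)/832 = 0.1226; c–v: (65 + 7)/832 = 0.0865.
Expected DCO frequency = 0.1226 × 0.0865 ≈ 0.01060; observed = 7/832 ≈ 0.00841.
Coefficient of coincidence = 0.00841/0.01060 ≈ 0.79.

0.79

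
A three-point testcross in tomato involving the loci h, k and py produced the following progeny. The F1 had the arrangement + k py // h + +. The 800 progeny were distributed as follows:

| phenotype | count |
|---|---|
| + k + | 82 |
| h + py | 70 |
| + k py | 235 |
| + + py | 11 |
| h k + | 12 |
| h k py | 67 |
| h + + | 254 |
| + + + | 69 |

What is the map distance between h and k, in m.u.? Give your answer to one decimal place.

The two rarest classes, + + py and h k +, are the double crossovers. Comparing them with the parentals, only the k allele has switched, so k is the middle locus and the order is h – k – py.
Crossovers in the h–k interval produce the single-crossover classes h k py and + + + (67 + 69 = 136) plus the double crossovers (23).
RF(h–k) = (136 + 23) / 800 = 159/800 = 0.1988 → 19.9 m.u.

19.9 m.u.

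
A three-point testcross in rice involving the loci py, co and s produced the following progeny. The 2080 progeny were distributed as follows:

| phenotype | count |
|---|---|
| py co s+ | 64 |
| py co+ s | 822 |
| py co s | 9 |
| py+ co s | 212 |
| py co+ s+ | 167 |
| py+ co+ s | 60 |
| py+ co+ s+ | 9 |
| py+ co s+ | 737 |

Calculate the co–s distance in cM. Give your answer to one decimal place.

19.1 cM

The two most frequent reciprocal classes, py co+ s and py+ co s+, are the parental types, so the F1 was py co+ s / py+ co s+.
The two rarest classes, py co s and py+ co+ s+, are the double crossovers. Comparing them with the parentals, only the co allele has switched, so co is the middle locus and the order is s – co – py.
Crossovers in the s–co interval produce the single-crossover classes py co+ s+ and py+ co s (167 + 212 = 379) plus the double crossovers (18).
RF(s–co) = (379 + 18) / 2080 = 397/2080 = 0.1909 → 19.1 cM.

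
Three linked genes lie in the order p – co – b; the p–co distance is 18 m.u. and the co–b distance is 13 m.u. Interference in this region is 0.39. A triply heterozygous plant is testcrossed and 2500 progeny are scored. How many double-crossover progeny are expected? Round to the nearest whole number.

Map distances give recombination frequencies of 0.180 and 0.130 for the two intervals.
With interference 0.39 (so coincidence = 0.61), expected double-crossover frequency = 0.180 × 0.130 × 0.61 = 0.01427.
Expected number = 0.01427 × 2500 = 35.69 ≈ 36.

36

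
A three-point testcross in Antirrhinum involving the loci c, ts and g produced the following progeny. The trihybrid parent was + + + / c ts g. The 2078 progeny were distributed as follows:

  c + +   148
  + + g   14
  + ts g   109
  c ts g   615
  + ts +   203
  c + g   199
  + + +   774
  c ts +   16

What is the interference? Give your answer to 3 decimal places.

0.497

The two rarest classes, + + g and c ts +, are the double crossovers. Comparing them with the parentals, only the g allele has switched, so g is the middle locus and the order is c – g – ts.
c–g: (257 + 30)/2078 = 0.1381; g–ts: (402 + 30)/2078 = 0.2079.
Expected DCO frequency = 0.1381 × 0.2079 ≈ 0.02871; observed = 30/2078 ≈ 0.01444.
Coefficient of coincidence = 0.01444/0.02871 ≈ 0.503; interference = 1 − 0.503 = 0.497.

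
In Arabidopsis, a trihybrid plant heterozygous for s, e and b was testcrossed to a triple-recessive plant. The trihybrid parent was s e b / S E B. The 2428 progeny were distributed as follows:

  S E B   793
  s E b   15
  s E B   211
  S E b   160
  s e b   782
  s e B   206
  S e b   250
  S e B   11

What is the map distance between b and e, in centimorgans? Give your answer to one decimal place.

The two rarest classes, s E b and S e B, are the double crossovers. Comparing them with the parentals, only the e allele has switched, so e is the middle locus and the order is s – e – b.
Crossovers in the e–b interval produce the single-crossover classes s e B and S E b (206 + 160 = 366) plus the double crossovers (26).
RF(e–b) = (366 + 26) / 2428 = 392/2428 = 0.1614 → 16.1 centimorgans.

16.1 centimorgans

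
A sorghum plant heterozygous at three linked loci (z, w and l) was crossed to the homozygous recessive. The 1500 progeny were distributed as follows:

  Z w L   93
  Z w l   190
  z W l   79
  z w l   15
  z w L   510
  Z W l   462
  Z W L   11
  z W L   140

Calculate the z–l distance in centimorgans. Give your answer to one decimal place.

13.2 centimorgans

The two most frequent reciprocal classes, z w L and Z W l, are the parental types, so the F1 was z w L / Z W l.
The two rarest classes, z w l and Z W L, are the double crossovers. Comparing them with the parentals, only the l allele has switched, so l is the middle locus and the order is w – l – z.
Crossovers in the l–z interval produce the single-crossover classes Z w L and z W l (93 + 79 = 172) plus the double crossovers (26).
RF(l–z) = (172 + 26) / 1500 = 198/1500 = 0.1320 → 13.2 centimorgans.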